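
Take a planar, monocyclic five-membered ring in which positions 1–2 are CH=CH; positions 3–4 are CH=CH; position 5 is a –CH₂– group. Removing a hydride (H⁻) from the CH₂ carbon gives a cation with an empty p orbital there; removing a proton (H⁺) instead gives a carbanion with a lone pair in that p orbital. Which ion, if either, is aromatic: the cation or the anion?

Both ions have a continuous loop of p orbitals — each ring atom is sp².
Cation: 2 × 2 + 0 = 4 π electrons → 4(1), antiaromatic.
Anion: 2 × 2 + 2 = 6 π electrons → 4(1)+2, aromatic.

The anion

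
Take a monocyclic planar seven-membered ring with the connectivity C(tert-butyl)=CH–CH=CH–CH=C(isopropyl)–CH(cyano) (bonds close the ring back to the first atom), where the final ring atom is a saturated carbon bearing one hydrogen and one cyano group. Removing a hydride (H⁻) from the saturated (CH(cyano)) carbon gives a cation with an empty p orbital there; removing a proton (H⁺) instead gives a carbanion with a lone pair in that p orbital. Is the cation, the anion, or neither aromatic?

The cation

In both ions every ring atom is sp² and contributes a p orbital, so both rings are fully conjugated.
Cation: 3 × 2 + 0 = 6 π electrons → 4(1)+2, aromatic.
Anion: 3 × 2 + 2 = 8 π electrons → 4(2), antiaromatic.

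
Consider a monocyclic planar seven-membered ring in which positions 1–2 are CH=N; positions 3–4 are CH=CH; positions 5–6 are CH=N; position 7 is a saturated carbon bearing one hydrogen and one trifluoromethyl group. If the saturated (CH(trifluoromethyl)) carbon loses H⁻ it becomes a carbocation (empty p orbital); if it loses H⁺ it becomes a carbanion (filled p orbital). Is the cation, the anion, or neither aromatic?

The cation

In both ions every ring atom is sp² and contributes a p orbital, so both rings are fully conjugated.
Cation: 3 × 2 + 0 = 6 π electrons → 4(1)+2, aromatic.
Anion: 3 × 2 + 2 = 8 π electrons → 4(2), antiaromatic.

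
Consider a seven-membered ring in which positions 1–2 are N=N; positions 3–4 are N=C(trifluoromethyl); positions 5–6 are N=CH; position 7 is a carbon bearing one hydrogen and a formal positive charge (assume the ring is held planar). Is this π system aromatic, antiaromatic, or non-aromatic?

Every ring atom contributes a p orbital perpendicular to the ring (each doubly-bonded ring atom is sp² with one p-orbital electron; each =N– nitrogen is pyridine-type (lone pair in the sp² plane, one electron in the p orbital); the carbocation has an empty p orbital), so the π system is cyclic and fully conjugated.
Tallying contributions gives 3 × 2 = 6 from the double-bond units + 0 from the CH(+) atom = 6.
With 6 π electrons (n = 1), the Hückel 4n+2 condition holds.

Aromatic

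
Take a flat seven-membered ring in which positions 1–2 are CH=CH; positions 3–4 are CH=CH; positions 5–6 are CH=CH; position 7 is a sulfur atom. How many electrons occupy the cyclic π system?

The p orbitals form a continuous loop: the double-bond atoms are sp², each contributing one p electron; the sulfur donates one lone pair from its p orbital. The ring is fully conjugated.
Tallying contributions gives 3 × 2 = 6 from the double-bond units + 2 from the S atom = 8.

8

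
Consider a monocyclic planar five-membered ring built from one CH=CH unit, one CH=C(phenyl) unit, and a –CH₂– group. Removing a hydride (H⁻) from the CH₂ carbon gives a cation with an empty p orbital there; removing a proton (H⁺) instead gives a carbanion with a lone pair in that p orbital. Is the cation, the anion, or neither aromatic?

In either ion the ring is fully conjugated: every atom, including the new sp² carbon, supplies a p orbital.
Cation: 2 × 2 + 0 = 4 π electrons → 4(1), antiaromatic.
Anion: 2 × 2 + 2 = 6 π electrons → 4(1)+2, aromatic.

The anion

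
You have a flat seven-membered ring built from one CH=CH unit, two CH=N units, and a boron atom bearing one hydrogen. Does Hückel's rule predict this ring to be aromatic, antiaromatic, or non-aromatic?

Aromatic

All ring atoms are sp² and supply a p orbital to the ring (each doubly-bonded ring atom is sp² with one p-orbital electron; each =N– nitrogen is pyridine-type (lone pair in the sp² plane, one electron in the p orbital); the boron has an empty p orbital); the conjugation is uninterrupted.
Tallying contributions gives 3 × 2 = 6 from the double-bond units + 0 from the BH atom = 6.
Since 6 = 4·1 + 2, the ring meets the 4n+2 criterion.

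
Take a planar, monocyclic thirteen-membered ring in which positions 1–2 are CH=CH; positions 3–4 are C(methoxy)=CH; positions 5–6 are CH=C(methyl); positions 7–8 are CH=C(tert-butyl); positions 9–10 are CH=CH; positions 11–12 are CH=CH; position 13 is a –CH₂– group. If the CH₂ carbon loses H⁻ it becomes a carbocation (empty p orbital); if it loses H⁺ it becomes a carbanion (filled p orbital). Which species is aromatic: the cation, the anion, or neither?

The anion

In either ion the ring is fully conjugated: every atom, including the new sp² carbon, supplies a p orbital.
Cation: 6 × 2 + 0 = 12 π electrons → 4(3), antiaromatic.
Anion: 6 × 2 + 2 = 14 π electrons → 4(3)+2, aromatic.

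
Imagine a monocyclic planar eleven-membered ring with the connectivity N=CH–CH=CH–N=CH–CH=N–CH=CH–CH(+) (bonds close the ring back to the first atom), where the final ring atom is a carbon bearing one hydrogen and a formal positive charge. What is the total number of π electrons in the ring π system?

10

All ring atoms are sp² and supply a p orbital to the ring (each doubly-bonded ring atom is sp² with one p-orbital electron; each sp² =N– keeps its lone pair in-plane and puts one electron into the π system; the carbocation has an empty p orbital); the conjugation is uninterrupted.
Tallying contributions gives 5 × 2 = 10 from the double-bond units + 0 from the CH(+) atom = 10.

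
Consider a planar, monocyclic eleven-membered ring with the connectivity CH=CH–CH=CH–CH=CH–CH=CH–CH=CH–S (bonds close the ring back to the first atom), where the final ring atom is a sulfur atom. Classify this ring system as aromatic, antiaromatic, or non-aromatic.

Antiaromatic

All ring atoms are sp² and supply a p orbital to the ring (every atom in a ring double bond is sp² and brings one electron to the p orbital; the sulfur donates one lone pair from its p orbital); the conjugation is uninterrupted.
Tallying contributions gives 5 × 2 = 10 from the double-bond units + 2 from the S atom = 12.
With 12 = 4·3 π electrons, Hückel's rule classifies the planar ring as antiaromatic.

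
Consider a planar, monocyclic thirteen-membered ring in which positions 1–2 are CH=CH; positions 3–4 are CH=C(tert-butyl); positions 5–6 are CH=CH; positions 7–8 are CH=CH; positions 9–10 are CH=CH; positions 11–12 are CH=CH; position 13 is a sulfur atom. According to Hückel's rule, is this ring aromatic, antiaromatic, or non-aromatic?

Aromatic

The p orbitals form a continuous loop: the double-bond atoms are sp², each contributing one p electron; the sulfur donates one lone pair from its p orbital. The ring is fully conjugated.
π-electron count: 6 × 2 = 12 from the double-bond units + 2 from the S atom = 14.
14 = 4(3) + 2, which satisfies Hückel's 4n+2 rule.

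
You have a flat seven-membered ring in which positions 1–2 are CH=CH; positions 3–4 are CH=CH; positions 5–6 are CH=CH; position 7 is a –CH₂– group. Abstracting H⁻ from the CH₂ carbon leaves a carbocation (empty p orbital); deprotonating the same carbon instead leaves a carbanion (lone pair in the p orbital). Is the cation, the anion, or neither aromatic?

Once that carbon is sp², every ring atom has a p orbital and both ions are fully conjugated.
Cation: 3 × 2 + 0 = 6 π electrons → 4(1)+2, aromatic.
Anion: 3 × 2 + 2 = 8 π electrons → 4(2), antiaromatic.

The cation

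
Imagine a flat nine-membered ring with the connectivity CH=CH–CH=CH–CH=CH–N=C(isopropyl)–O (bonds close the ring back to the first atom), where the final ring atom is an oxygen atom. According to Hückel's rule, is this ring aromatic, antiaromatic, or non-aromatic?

Aromatic

Every ring atom contributes a p orbital perpendicular to the ring (every atom in a ring double bond is sp² and brings one electron to the p orbital; the doubly-bonded nitrogens are pyridine-type — their lone pairs lie in the ring plane, leaving one electron in the p orbital; the oxygen donates one lone pair from its p orbital), so the π system is cyclic and fully conjugated.
π-electron count: 4 × 2 = 8 from the double-bond units + 2 from the O atom = 10.
10 = 4(2) + 2, which satisfies Hückel's 4n+2 rule.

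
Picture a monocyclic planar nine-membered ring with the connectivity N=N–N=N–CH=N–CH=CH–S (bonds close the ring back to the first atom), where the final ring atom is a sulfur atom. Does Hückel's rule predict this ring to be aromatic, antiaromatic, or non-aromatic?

Aromatic

Check conjugation: the double-bond atoms are sp², each contributing one p electron; the doubly-bonded nitrogens are pyridine-type — their lone pairs lie in the ring plane, leaving one electron in the p orbital; the sulfur donates one lone pair from its p orbital — every position has a p orbital, so the cyclic π system is continuous.
Counting π electrons: 4 × 2 = 8 from the double-bond units + 2 from the S atom = 10.
10 = 4(2) + 2, which satisfies Hückel's 4n+2 rule.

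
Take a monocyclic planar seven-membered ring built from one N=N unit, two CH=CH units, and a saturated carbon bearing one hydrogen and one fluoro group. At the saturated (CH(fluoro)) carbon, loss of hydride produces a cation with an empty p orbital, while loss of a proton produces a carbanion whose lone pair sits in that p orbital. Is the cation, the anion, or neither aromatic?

In either ion the ring is fully conjugated: every atom, including the new sp² carbon, supplies a p orbital.
Cation: 3 × 2 + 0 = 6 π electrons → 4(1)+2, aromatic.
Anion: 3 × 2 + 2 = 8 π electrons → 4(2), antiaromatic.

The cation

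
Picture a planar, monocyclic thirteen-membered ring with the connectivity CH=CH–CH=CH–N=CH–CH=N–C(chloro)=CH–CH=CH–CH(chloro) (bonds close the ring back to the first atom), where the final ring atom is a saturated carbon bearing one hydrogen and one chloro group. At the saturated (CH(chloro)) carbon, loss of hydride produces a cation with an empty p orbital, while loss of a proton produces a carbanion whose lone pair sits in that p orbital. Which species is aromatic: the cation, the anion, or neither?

In both ions every ring atom is sp² and contributes a p orbital, so both rings are fully conjugated.
Cation: 6 × 2 + 0 = 12 π electrons → 4(3), antiaromatic.
Anion: 6 × 2 + 2 = 14 π electrons → 4(3)+2, aromatic.

The anion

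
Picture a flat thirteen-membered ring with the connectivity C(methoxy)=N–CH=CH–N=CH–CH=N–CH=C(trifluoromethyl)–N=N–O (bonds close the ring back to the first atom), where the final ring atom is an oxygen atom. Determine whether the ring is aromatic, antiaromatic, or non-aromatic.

All ring atoms are sp² and supply a p orbital to the ring (the double-bond atoms are sp², each contributing one p electron; each =N– nitrogen is pyridine-type (lone pair in the sp² plane, one electron in the p orbital); the oxygen donates one lone pair from its p orbital); the conjugation is uninterrupted.
Adding the contributions, 6 × 2 = 12 from the double-bond units + 2 from the O atom = 14.
Since 14 = 4·3 + 2, the ring meets the 4n+2 criterion.

Aromatic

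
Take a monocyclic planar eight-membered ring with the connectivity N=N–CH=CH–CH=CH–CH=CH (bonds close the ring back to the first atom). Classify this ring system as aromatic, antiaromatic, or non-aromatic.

All ring atoms are sp² and supply a p orbital to the ring (each doubly-bonded ring atom is sp² with one p-orbital electron; each sp² =N– keeps its lone pair in-plane and puts one electron into the π system); the conjugation is uninterrupted.
Adding the contributions, 4 × 2 = 8 from the 4 double-bond units.
8 is a 4n count (n = 2), so the planar conjugated ring is antiaromatic.

Antiaromatic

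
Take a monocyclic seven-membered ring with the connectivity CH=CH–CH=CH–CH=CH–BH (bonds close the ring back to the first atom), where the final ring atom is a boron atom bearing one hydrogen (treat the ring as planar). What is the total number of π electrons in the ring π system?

6

All ring atoms are sp² and supply a p orbital to the ring (the double-bond atoms are sp², each contributing one p electron; the boron has an empty p orbital); the conjugation is uninterrupted.
Tallying contributions gives 3 × 2 = 6 from the double-bond units + 0 from the BH atom = 6.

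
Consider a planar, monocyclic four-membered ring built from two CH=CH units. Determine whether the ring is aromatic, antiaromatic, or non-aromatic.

Every ring atom contributes a p orbital perpendicular to the ring (every atom in a ring double bond is sp² and brings one electron to the p orbital), so the π system is cyclic and fully conjugated.
Counting π electrons: 2 × 2 = 4 from the 2 double-bond units.
With 4 = 4·1 π electrons, Hückel's rule classifies the planar ring as antiaromatic.
(This ring is cyclobutadiene.)

Antiaromatic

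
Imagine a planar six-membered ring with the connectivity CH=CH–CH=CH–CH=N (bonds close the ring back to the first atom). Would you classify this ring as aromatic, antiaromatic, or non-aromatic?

Aromatic

All ring atoms are sp² and supply a p orbital to the ring (each doubly-bonded ring atom is sp² with one p-orbital electron; each =N– nitrogen is pyridine-type (lone pair in the sp² plane, one electron in the p orbital)); the conjugation is uninterrupted.
Tallying contributions gives 3 × 2 = 6 from the 3 double-bond units.
6 = 4(1) + 2, which satisfies Hückel's 4n+2 rule.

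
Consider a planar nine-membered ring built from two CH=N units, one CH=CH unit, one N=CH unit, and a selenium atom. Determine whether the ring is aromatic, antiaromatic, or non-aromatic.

Aromatic

All ring atoms are sp² and supply a p orbital to the ring (every atom in a ring double bond is sp² and brings one electron to the p orbital; each sp² =N– keeps its lone pair in-plane and puts one electron into the π system; the selenium donates one lone pair from its p orbital); the conjugation is uninterrupted.
Counting π electrons: 4 × 2 = 8 from the double-bond units + 2 from the Se atom = 10.
10 = 4(2) + 2, which satisfies Hückel's 4n+2 rule.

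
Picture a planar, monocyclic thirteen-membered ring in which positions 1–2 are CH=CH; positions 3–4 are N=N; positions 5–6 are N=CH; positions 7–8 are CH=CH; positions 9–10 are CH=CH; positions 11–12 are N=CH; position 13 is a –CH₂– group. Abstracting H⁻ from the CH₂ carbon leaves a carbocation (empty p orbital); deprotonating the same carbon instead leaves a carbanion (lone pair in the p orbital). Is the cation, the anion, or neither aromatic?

In both ions every ring atom is sp² and contributes a p orbital, so both rings are fully conjugated.
Cation: 6 × 2 + 0 = 12 π electrons → 4(3), antiaromatic.
Anion: 6 × 2 + 2 = 14 π electrons → 4(3)+2, aromatic.

The anion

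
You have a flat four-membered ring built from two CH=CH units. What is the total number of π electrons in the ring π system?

Every ring atom contributes a p orbital perpendicular to the ring (the double-bond atoms are sp², each contributing one p electron), so the π system is cyclic and fully conjugated.
Counting π electrons: 2 × 2 = 4 from the 2 double-bond units.
(This ring is cyclobutadiene.)

4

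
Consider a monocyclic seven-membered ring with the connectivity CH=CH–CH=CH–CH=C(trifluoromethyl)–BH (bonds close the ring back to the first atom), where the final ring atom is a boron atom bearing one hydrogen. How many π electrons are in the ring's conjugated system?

All ring atoms are sp² and supply a p orbital to the ring (the double-bond atoms are sp², each contributing one p electron; the boron has an empty p orbital); the conjugation is uninterrupted.
Tallying contributions gives 3 × 2 = 6 from the double-bond units + 0 from the BH atom = 6.

6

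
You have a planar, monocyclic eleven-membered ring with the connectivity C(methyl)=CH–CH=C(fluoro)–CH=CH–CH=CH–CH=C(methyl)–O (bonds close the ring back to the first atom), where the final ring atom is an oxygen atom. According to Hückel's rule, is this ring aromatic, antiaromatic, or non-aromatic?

All ring atoms are sp² and supply a p orbital to the ring (each doubly-bonded ring atom is sp² with one p-orbital electron; the oxygen donates one lone pair from its p orbital); the conjugation is uninterrupted.
π-electron count: 5 × 2 = 10 from the double-bond units + 2 from the O atom = 12.
A 4n π count (12, n = 3) in a planar conjugated ring means antiaromatic.

Antiaromatic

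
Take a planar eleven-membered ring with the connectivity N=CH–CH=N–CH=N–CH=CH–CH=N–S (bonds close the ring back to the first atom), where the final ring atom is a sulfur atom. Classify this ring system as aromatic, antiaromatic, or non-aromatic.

Antiaromatic

Check conjugation: every atom in a ring double bond is sp² and brings one electron to the p orbital; the doubly-bonded nitrogens are pyridine-type — their lone pairs lie in the ring plane, leaving one electron in the p orbital; the sulfur donates one lone pair from its p orbital — every position has a p orbital, so the cyclic π system is continuous.
Tallying contributions gives 5 × 2 = 10 from the double-bond units + 2 from the S atom = 12.
12 = 4(3); a planar, fully conjugated 4n system is antiaromatic.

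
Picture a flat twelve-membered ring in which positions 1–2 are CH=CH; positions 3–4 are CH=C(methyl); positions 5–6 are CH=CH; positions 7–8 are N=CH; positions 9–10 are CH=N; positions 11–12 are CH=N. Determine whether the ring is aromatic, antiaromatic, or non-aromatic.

Antiaromatic

All ring atoms are sp² and supply a p orbital to the ring (every atom in a ring double bond is sp² and brings one electron to the p orbital; each sp² =N– keeps its lone pair in-plane and puts one electron into the π system); the conjugation is uninterrupted.
Counting π electrons: 6 × 2 = 12 from the 6 double-bond units.
12 = 4(3); a planar, fully conjugated 4n system is antiaromatic.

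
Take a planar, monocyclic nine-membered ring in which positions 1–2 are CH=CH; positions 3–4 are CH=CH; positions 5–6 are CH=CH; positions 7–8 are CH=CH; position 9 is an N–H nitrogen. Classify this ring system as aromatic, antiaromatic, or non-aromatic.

Aromatic

The p orbitals form a continuous loop: every atom in a ring double bond is sp² and brings one electron to the p orbital; the pyrrole-type nitrogen donates its lone pair from the p orbital. The ring is fully conjugated.
Counting π electrons: 4 × 2 = 8 from the double-bond units + 2 from the NH atom = 10.
That gives a 4n+2 count (10, n = 2).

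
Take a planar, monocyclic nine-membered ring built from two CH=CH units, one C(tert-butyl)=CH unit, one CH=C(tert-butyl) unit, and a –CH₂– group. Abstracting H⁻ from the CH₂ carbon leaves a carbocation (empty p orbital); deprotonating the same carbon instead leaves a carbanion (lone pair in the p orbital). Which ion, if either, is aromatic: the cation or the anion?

The anion

In both ions every ring atom is sp² and contributes a p orbital, so both rings are fully conjugated.
Cation: 4 × 2 + 0 = 8 π electrons → 4(2), antiaromatic.
Anion: 4 × 2 + 2 = 10 π electrons → 4(2)+2, aromatic.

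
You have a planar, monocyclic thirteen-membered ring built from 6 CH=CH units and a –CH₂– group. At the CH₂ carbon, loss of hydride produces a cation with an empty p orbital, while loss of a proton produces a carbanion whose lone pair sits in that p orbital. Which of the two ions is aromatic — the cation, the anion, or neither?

Once that carbon is sp², every ring atom has a p orbital and both ions are fully conjugated.
Cation: 6 × 2 + 0 = 12 π electrons → 4(3), antiaromatic.
Anion: 6 × 2 + 2 = 14 π electrons → 4(3)+2, aromatic.

The anion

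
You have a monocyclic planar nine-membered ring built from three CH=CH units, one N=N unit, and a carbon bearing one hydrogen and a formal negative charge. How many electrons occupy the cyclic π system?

10

Check conjugation: each doubly-bonded ring atom is sp² with one p-orbital electron; each sp² =N– keeps its lone pair in-plane and puts one electron into the π system; the carbanion's lone pair occupies the p orbital — every position has a p orbital, so the cyclic π system is continuous.
Tallying contributions gives 4 × 2 = 8 from the double-bond units + 2 from the CH(-) atom = 10.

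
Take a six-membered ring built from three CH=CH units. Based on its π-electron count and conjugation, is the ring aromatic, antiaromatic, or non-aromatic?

All ring atoms are sp² and supply a p orbital to the ring (every atom in a ring double bond is sp² and brings one electron to the p orbital); the conjugation is uninterrupted.
Tallying contributions gives 3 × 2 = 6 from the 3 double-bond units.
That gives a 4n+2 count (6, n = 1).
(This ring is benzene.)

Aromatic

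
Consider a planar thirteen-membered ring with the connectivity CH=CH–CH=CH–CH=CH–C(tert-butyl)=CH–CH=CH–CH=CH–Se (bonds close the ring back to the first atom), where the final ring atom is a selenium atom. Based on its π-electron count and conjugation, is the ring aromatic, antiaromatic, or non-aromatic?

Aromatic

All ring atoms are sp² and supply a p orbital to the ring (every atom in a ring double bond is sp² and brings one electron to the p orbital; the selenium donates one lone pair from its p orbital); the conjugation is uninterrupted.
Tallying contributions gives 6 × 2 = 12 from the double-bond units + 2 from the Se atom = 14.
14 = 4(3) + 2, which satisfies Hückel's 4n+2 rule.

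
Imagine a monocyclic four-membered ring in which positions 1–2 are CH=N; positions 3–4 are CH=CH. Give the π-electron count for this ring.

Every ring atom contributes a p orbital perpendicular to the ring (the double-bond atoms are sp², each contributing one p electron; each sp² =N– keeps its lone pair in-plane and puts one electron into the π system), so the π system is cyclic and fully conjugated.
Adding the contributions, 2 × 2 = 4 from the 2 double-bond units.

4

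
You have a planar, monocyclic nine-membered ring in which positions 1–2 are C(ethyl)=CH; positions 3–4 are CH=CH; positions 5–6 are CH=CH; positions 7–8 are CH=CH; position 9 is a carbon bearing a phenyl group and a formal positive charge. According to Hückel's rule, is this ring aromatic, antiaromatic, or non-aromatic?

Check conjugation: the double-bond atoms are sp², each contributing one p electron; the carbocation has an empty p orbital — every position has a p orbital, so the cyclic π system is continuous.
Counting π electrons: 4 × 2 = 8 from the double-bond units + 0 from the C(phenyl)(+) atom = 8.
8 is a 4n count (n = 2), so the planar conjugated ring is antiaromatic.

Antiaromatic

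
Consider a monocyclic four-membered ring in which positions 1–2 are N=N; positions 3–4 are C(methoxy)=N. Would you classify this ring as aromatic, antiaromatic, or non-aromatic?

Antiaromatic

All ring atoms are sp² and supply a p orbital to the ring (every atom in a ring double bond is sp² and brings one electron to the p orbital; each sp² =N– keeps its lone pair in-plane and puts one electron into the π system); the conjugation is uninterrupted.
Adding the contributions, 2 × 2 = 4 from the 2 double-bond units.
With 4 = 4·1 π electrons, Hückel's rule classifies the planar ring as antiaromatic.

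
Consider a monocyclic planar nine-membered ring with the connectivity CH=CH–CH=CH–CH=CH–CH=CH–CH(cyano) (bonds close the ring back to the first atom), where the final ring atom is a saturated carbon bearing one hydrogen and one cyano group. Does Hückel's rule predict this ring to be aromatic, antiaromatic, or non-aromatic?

Non-aromatic

The CH(cyano) position has four σ bonds — that saturated carbon is sp³ and has no p orbital in the ring π system — so the cyclic conjugation is interrupted.
Broken conjugation rules out both aromaticity and antiaromaticity.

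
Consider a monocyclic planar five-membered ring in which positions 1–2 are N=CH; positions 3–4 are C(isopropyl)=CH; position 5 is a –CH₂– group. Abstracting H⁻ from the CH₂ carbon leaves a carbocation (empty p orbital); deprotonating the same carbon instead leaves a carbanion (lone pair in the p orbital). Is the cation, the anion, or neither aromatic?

The anion

In both ions every ring atom is sp² and contributes a p orbital, so both rings are fully conjugated.
Cation: 2 × 2 + 0 = 4 π electrons → 4(1), antiaromatic.
Anion: 2 × 2 + 2 = 6 π electrons → 4(1)+2, aromatic.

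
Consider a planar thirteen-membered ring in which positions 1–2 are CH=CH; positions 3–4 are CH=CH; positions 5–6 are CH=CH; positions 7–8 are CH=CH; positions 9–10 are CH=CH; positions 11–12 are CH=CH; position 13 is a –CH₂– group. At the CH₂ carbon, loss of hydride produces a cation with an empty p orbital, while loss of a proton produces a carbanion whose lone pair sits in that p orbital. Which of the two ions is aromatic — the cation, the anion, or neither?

The anion

Both ions have a continuous loop of p orbitals — each ring atom is sp².
Cation: 6 × 2 + 0 = 12 π electrons → 4(3), antiaromatic.
Anion: 6 × 2 + 2 = 14 π electrons → 4(3)+2, aromatic.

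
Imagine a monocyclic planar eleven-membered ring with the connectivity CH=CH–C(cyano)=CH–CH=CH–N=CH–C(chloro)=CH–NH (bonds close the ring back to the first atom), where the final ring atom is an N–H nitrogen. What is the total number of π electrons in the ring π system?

The p orbitals form a continuous loop: the double-bond atoms are sp², each contributing one p electron; each =N– nitrogen is pyridine-type (lone pair in the sp² plane, one electron in the p orbital); the pyrrole-type nitrogen donates its lone pair from the p orbital. The ring is fully conjugated.
π-electron count: 5 × 2 = 10 from the double-bond units + 2 from the NH atom = 12.

12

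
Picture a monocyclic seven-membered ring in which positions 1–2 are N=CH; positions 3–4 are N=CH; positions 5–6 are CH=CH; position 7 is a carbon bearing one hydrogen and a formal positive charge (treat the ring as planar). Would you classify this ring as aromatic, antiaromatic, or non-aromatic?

Aromatic

Check conjugation: each doubly-bonded ring atom is sp² with one p-orbital electron; each sp² =N– keeps its lone pair in-plane and puts one electron into the π system; the carbocation has an empty p orbital — every position has a p orbital, so the cyclic π system is continuous.
Counting π electrons: 3 × 2 = 6 from the double-bond units + 0 from the CH(+) atom = 6.
With 6 π electrons (n = 1), the Hückel 4n+2 condition holds.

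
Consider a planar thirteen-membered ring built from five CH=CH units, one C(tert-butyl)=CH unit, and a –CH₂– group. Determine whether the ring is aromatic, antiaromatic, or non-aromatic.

Non-aromatic

Because the tetrahedral CH₂ carbon is sp³ and has no p orbital in the ring π system at the CH2 position, the π system cannot extend all the way around the ring.
Broken conjugation rules out both aromaticity and antiaromaticity.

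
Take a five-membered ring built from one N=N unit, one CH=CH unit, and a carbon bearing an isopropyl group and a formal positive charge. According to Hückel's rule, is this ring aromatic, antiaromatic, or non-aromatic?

Antiaromatic

Every ring atom contributes a p orbital perpendicular to the ring (each doubly-bonded ring atom is sp² with one p-orbital electron; each sp² =N– keeps its lone pair in-plane and puts one electron into the π system; the carbocation has an empty p orbital), so the π system is cyclic and fully conjugated.
π-electron count: 2 × 2 = 4 from the double-bond units + 0 from the C(isopropyl)(+) atom = 4.
With 4 = 4·1 π electrons, Hückel's rule classifies the planar ring as antiaromatic.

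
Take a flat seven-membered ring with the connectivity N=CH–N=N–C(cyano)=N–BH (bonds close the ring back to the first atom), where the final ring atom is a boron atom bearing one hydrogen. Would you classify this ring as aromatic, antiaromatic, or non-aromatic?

Every ring atom contributes a p orbital perpendicular to the ring (every atom in a ring double bond is sp² and brings one electron to the p orbital; the doubly-bonded nitrogens are pyridine-type — their lone pairs lie in the ring plane, leaving one electron in the p orbital; the boron has an empty p orbital), so the π system is cyclic and fully conjugated.
Adding the contributions, 3 × 2 = 6 from the double-bond units + 0 from the BH atom = 6.
With 6 π electrons (n = 1), the Hückel 4n+2 condition holds.

Aromatic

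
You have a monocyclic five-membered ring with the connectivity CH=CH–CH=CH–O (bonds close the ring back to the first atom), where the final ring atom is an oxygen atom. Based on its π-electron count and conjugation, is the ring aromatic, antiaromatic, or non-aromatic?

Aromatic

Check conjugation: each doubly-bonded ring atom is sp² with one p-orbital electron; the oxygen donates one lone pair from its p orbital — every position has a p orbital, so the cyclic π system is continuous.
Adding the contributions, 2 × 2 = 4 from the double-bond units + 2 from the O atom = 6.
Since 6 = 4·1 + 2, the ring meets the 4n+2 criterion.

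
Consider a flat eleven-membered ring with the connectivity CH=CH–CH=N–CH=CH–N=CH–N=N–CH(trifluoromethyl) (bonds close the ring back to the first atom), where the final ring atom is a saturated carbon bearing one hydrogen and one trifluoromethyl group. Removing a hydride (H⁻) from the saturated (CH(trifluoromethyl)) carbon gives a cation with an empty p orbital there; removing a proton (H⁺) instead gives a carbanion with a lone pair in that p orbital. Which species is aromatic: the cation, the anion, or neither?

In both ions every ring atom is sp² and contributes a p orbital, so both rings are fully conjugated.
Cation: 5 × 2 + 0 = 10 π electrons → 4(2)+2, aromatic.
Anion: 5 × 2 + 2 = 12 π electrons → 4(3), antiaromatic.

The cation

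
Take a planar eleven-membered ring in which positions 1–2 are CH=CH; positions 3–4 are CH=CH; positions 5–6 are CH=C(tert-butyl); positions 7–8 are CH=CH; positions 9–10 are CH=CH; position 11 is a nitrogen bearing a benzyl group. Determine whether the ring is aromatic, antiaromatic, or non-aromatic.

Antiaromatic

All ring atoms are sp² and supply a p orbital to the ring (each doubly-bonded ring atom is sp² with one p-orbital electron; the pyrrole-type nitrogen donates its lone pair from the p orbital); the conjugation is uninterrupted.
π-electron count: 5 × 2 = 10 from the double-bond units + 2 from the N(benzyl) atom = 12.
12 is a 4n count (n = 3), so the planar conjugated ring is antiaromatic.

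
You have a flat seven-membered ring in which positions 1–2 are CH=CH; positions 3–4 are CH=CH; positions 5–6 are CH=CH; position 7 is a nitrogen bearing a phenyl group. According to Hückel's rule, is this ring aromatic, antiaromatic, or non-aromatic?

Antiaromatic

Check conjugation: the double-bond atoms are sp², each contributing one p electron; the pyrrole-type nitrogen donates its lone pair from the p orbital — every position has a p orbital, so the cyclic π system is continuous.
π-electron count: 3 × 2 = 6 from the double-bond units + 2 from the N(phenyl) atom = 8.
With 8 = 4·2 π electrons, Hückel's rule classifies the planar ring as antiaromatic.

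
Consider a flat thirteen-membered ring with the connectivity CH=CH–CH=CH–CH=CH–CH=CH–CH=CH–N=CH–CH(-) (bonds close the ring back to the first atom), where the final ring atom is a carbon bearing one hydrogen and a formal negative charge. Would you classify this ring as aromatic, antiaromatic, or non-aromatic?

Aromatic

The p orbitals form a continuous loop: each doubly-bonded ring atom is sp² with one p-orbital electron; the doubly-bonded nitrogens are pyridine-type — their lone pairs lie in the ring plane, leaving one electron in the p orbital; the carbanion's lone pair occupies the p orbital. The ring is fully conjugated.
Counting π electrons: 6 × 2 = 12 from the double-bond units + 2 from the CH(-) atom = 14.
With 14 π electrons (n = 3), the Hückel 4n+2 condition holds.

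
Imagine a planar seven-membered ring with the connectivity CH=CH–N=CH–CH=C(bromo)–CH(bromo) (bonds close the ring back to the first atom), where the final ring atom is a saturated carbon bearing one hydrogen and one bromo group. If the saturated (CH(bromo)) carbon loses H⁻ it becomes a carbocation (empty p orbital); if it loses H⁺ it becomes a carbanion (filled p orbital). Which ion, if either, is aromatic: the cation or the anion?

The cation

In either ion the ring is fully conjugated: every atom, including the new sp² carbon, supplies a p orbital.
Cation: 3 × 2 + 0 = 6 π electrons → 4(1)+2, aromatic.
Anion: 3 × 2 + 2 = 8 π electrons → 4(2), antiaromatic.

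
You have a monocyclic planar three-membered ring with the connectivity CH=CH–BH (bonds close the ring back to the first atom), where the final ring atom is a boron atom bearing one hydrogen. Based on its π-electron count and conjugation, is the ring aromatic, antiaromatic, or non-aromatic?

Aromatic

The p orbitals form a continuous loop: every atom in a ring double bond is sp² and brings one electron to the p orbital; the boron has an empty p orbital. The ring is fully conjugated.
Tallying contributions gives 1 × 2 = 2 from the double-bond unit + 0 from the BH atom = 2.
2 = 4(0) + 2, which satisfies Hückel's 4n+2 rule.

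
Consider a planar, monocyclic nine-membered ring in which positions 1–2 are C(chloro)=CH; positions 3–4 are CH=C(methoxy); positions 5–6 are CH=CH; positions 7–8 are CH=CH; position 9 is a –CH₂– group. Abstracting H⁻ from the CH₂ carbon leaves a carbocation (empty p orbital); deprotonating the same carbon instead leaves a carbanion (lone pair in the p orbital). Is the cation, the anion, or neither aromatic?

Once that carbon is sp², every ring atom has a p orbital and both ions are fully conjugated.
Cation: 4 × 2 + 0 = 8 π electrons → 4(2), antiaromatic.
Anion: 4 × 2 + 2 = 10 π electrons → 4(2)+2, aromatic.

The anion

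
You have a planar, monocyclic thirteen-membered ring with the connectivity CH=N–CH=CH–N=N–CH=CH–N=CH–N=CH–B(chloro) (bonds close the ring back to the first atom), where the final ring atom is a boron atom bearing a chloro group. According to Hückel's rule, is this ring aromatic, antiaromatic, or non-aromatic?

Antiaromatic

Check conjugation: the double-bond atoms are sp², each contributing one p electron; each sp² =N– keeps its lone pair in-plane and puts one electron into the π system; the boron has an empty p orbital — every position has a p orbital, so the cyclic π system is continuous.
Tallying contributions gives 6 × 2 = 12 from the double-bond units + 0 from the B(chloro) atom = 12.
12 is a 4n count (n = 3), so the planar conjugated ring is antiaromatic.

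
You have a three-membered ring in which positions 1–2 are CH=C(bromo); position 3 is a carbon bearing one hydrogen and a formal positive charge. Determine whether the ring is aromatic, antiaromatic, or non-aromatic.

Aromatic

All ring atoms are sp² and supply a p orbital to the ring (each doubly-bonded ring atom is sp² with one p-orbital electron; the carbocation has an empty p orbital); the conjugation is uninterrupted.
Counting π electrons: 1 × 2 = 2 from the double-bond unit + 0 from the CH(+) atom = 2.
2 = 4(0) + 2, which satisfies Hückel's 4n+2 rule.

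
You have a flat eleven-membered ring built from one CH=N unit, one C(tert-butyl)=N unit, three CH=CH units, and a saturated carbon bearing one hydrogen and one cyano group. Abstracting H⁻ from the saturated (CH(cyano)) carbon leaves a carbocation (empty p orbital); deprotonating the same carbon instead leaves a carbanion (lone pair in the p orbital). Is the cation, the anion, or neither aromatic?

Both ions have a continuous loop of p orbitals — each ring atom is sp².
Cation: 5 × 2 + 0 = 10 π electrons → 4(2)+2, aromatic.
Anion: 5 × 2 + 2 = 12 π electrons → 4(3), antiaromatic.

The cation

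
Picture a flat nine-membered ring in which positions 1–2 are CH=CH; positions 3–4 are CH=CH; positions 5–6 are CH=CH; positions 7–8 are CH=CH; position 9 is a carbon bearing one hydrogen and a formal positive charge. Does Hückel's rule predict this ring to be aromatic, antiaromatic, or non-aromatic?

Antiaromatic

Every ring atom contributes a p orbital perpendicular to the ring (each doubly-bonded ring atom is sp² with one p-orbital electron; the carbocation has an empty p orbital), so the π system is cyclic and fully conjugated.
Counting π electrons: 4 × 2 = 8 from the double-bond units + 0 from the CH(+) atom = 8.
8 = 4(2); a planar, fully conjugated 4n system is antiaromatic.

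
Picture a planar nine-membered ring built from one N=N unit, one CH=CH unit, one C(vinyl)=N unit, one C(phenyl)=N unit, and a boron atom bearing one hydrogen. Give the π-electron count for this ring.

Every ring atom contributes a p orbital perpendicular to the ring (the double-bond atoms are sp², each contributing one p electron; the doubly-bonded nitrogens are pyridine-type — their lone pairs lie in the ring plane, leaving one electron in the p orbital; the boron has an empty p orbital), so the π system is cyclic and fully conjugated.
Adding the contributions, 4 × 2 = 8 from the double-bond units + 0 from the BH atom = 8.

8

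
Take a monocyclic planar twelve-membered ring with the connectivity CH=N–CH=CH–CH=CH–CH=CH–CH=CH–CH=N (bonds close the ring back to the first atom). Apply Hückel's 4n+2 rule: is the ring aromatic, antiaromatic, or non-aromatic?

Antiaromatic

Check conjugation: every atom in a ring double bond is sp² and brings one electron to the p orbital; each sp² =N– keeps its lone pair in-plane and puts one electron into the π system — every position has a p orbital, so the cyclic π system is continuous.
Adding the contributions, 6 × 2 = 12 from the 6 double-bond units.
A 4n π count (12, n = 3) in a planar conjugated ring means antiaromatic.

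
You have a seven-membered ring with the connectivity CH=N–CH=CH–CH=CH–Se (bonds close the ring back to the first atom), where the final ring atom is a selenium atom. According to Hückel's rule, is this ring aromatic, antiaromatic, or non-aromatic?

Antiaromatic

The p orbitals form a continuous loop: the double-bond atoms are sp², each contributing one p electron; each sp² =N– keeps its lone pair in-plane and puts one electron into the π system; the selenium donates one lone pair from its p orbital. The ring is fully conjugated.
Adding the contributions, 3 × 2 = 6 from the double-bond units + 2 from the Se atom = 8.
8 is a 4n count (n = 2), so the planar conjugated ring is antiaromatic.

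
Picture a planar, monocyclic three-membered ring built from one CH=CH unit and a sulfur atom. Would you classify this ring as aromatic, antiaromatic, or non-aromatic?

Check conjugation: each doubly-bonded ring atom is sp² with one p-orbital electron; the sulfur donates one lone pair from its p orbital — every position has a p orbital, so the cyclic π system is continuous.
π-electron count: 1 × 2 = 2 from the double-bond unit + 2 from the S atom = 4.
4 = 4(1); a planar, fully conjugated 4n system is antiaromatic.

Antiaromatic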